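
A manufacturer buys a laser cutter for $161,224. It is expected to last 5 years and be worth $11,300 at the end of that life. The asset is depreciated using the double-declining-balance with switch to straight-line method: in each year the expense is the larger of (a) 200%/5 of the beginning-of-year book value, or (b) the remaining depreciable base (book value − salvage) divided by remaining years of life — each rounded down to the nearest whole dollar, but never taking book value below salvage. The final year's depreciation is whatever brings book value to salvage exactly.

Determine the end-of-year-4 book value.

$20,895

Depreciable base = $161,224 − $11,300 = $149,924.
Year 1: DB = ⌊$161,224 × 200%/5⌋ = $64,489; SL = ⌊$149,924/5⌋ = $29,984 → take DB $64,489. Book value $96,735.
Year 2: DB = ⌊$96,735 × 200%/5⌋ = $38,694; SL = ⌊$85,435/4⌋ = $21,358 → take DB $38,694. Book value $58,041.
Year 3: DB = ⌊$58,041 × 200%/5⌋ = $23,216; SL = ⌊$46,741/3⌋ = $15,580 → take DB $23,216. Book value $34,825.
Year 4: DB = ⌊$34,825 × 200%/5⌋ = $13,930; SL = ⌊$23,525/2⌋ = $11,762 → take DB $13,930. Book value $20,895.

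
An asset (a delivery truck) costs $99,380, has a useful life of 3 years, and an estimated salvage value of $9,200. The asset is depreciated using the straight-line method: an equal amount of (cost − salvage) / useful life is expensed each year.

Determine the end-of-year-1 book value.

Depreciable base = $99,380 − $9,200 = $90,180.
Annual expense = $90,180 / 3 = $30,060.
End of year 1: book value $69,320.

$69,320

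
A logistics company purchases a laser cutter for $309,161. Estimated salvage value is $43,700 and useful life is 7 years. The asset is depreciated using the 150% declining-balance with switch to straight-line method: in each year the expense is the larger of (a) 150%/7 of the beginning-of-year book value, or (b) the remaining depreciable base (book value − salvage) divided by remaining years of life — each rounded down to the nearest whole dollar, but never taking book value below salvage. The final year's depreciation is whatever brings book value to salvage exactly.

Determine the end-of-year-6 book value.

Depreciable base = $309,161 − $43,700 = $265,461.
Year 1: DB = ⌊$309,161 × 150%/7⌋ = $66,248; SL = ⌊$265,461/7⌋ = $37,923 → take DB $66,248. Book value $242,913.
Year 2: DB = ⌊$242,913 × 150%/7⌋ = $52,052; SL = ⌊$199,213/6⌋ = $33,202 → take DB $52,052. Book value $190,861.
Year 3: DB = ⌊$190,861 × 150%/7⌋ = $40,898; SL = ⌊$147,161/5⌋ = $29,432 → take DB $40,898. Book value $149,963.
Year 4: DB = ⌊$149,963 × 150%/7⌋ = $32,134; SL = ⌊$106,263/4⌋ = $26,565 → take DB $32,134. Book value $117,829.
Year 5: DB = ⌊$117,829 × 150%/7⌋ = $25,249; SL = ⌊$74,129/3⌋ = $24,709 → take DB $25,249. Book value $92,580.
Year 6: DB = ⌊$92,580 × 150%/7⌋ = $19,838; SL = ⌊$48,880/2⌋ = $24,440 → take SL $24,440. Book value $68,140.

$68,140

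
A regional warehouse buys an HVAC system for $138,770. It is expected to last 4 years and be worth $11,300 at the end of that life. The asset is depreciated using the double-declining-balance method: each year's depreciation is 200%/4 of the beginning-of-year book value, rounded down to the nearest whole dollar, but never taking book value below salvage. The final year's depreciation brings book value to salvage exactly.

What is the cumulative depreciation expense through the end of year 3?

Depreciable base = $138,770 − $11,300 = $127,470.
Year 1: ⌊$138,770 × 200%/4⌋ = $69,385. Book value $69,385.
Year 2: ⌊$69,385 × 200%/4⌋ = $34,692. Book value $34,693.
Year 3: ⌊$34,693 × 200%/4⌋ = $17,346. Book value $17,347.
Accumulated through year 3 = $138,770 − $17,347 = $121,423.

$121,423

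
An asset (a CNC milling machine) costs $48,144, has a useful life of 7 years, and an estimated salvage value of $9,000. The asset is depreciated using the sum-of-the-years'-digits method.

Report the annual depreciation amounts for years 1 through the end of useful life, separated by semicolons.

Depreciable base = $48,144 − $9,000 = $39,144.
Sum of the years' digits = 7+6+5+4+3+2+1 = 28.
Year 1: $39,144 × 7/28 = $9,786. Book value $38,358.
Year 2: $39,144 × 6/28 = $8,388. Book value $29,970.
Year 3: $39,144 × 5/28 = $6,990. Book value $22,980.
Year 4: $39,144 × 4/28 = $5,592. Book value $17,388.
Year 5: $39,144 × 3/28 = $4,194. Book value $13,194.
Year 6: $39,144 × 2/28 = $2,796. Book value $10,398.
Year 7: $39,144 × 1/28 = $1,398. Book value $9,000.

$9,786; $8,388; $6,990; $5,592; $4,194; $2,796; $1,398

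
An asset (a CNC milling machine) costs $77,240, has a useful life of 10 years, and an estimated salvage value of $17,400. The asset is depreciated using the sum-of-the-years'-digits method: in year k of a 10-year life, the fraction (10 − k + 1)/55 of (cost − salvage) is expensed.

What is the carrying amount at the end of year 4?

$40,248

Depreciable base = $77,240 − $17,400 = $59,840.
Sum of the years' digits = 10+9+8+7+6+5+4+3+2+1 = 55.
Year 1: $59,840 × 10/55 = $10,880. Book value $66,360.
Year 2: $59,840 × 9/55 = $9,792. Book value $56,568.
Year 3: $59,840 × 8/55 = $8,704. Book value $47,864.
Year 4: $59,840 × 7/55 = $7,616. Book value $40,248.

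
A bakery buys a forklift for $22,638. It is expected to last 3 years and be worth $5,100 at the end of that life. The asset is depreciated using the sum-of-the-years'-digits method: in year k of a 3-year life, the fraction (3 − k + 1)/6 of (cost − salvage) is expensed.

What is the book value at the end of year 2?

$8,023

Depreciable base = $22,638 − $5,100 = $17,538.
Sum of the years' digits = 3+2+1 = 6.
Year 1: $17,538 × 3/6 = $8,769. Book value $13,869.
Year 2: $17,538 × 2/6 = $5,846. Book value $8,023.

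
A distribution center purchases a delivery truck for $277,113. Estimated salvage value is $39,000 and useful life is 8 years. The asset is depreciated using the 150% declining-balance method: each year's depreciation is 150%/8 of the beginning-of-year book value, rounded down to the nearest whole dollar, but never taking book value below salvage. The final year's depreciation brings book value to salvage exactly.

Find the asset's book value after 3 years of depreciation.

$148,638

Depreciable base = $277,113 − $39,000 = $238,113.
Year 1: ⌊$277,113 × 150%/8⌋ = $51,958. Book value $225,155.
Year 2: ⌊$225,155 × 150%/8⌋ = $42,216. Book value $182,939.
Year 3: ⌊$182,939 × 150%/8⌋ = $34,301. Book value $148,638.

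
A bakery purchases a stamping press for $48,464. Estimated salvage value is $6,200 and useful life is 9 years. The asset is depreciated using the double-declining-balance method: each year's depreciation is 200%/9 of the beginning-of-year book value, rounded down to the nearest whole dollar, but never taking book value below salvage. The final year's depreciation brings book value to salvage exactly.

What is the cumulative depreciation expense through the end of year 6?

$37,733

Depreciable base = $48,464 − $6,200 = $42,264.
Year 1: ⌊$48,464 × 200%/9⌋ = $10,769. Book value $37,695.
Year 2: ⌊$37,695 × 200%/9⌋ = $8,376. Book value $29,319.
Year 3: ⌊$29,319 × 200%/9⌋ = $6,515. Book value $22,804.
Year 4: ⌊$22,804 × 200%/9⌋ = $5,067. Book value $17,737.
Year 5: ⌊$17,737 × 200%/9⌋ = $3,941. Book value $13,796.
Year 6: ⌊$13,796 × 200%/9⌋ = $3,065. Book value $10,731.
Accumulated through year 6 = $48,464 − $10,731 = $37,733.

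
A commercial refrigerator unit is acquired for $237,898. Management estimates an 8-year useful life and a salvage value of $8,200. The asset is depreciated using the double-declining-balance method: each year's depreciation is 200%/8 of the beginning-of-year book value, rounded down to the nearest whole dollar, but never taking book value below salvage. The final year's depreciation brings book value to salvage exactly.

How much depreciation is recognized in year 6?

Depreciable base = $237,898 − $8,200 = $229,698.
Year 1: ⌊$237,898 × 200%/8⌋ = $59,474. Book value $178,424.
Year 2: ⌊$178,424 × 200%/8⌋ = $44,606. Book value $133,818.
Year 3: ⌊$133,818 × 200%/8⌋ = $33,454. Book value $100,364.
Year 4: ⌊$100,364 × 200%/8⌋ = $25,091. Book value $75,273.
Year 5: ⌊$75,273 × 200%/8⌋ = $18,818. Book value $56,455.
Year 6: ⌊$56,455 × 200%/8⌋ = $14,113. Book value $42,342.

$14,113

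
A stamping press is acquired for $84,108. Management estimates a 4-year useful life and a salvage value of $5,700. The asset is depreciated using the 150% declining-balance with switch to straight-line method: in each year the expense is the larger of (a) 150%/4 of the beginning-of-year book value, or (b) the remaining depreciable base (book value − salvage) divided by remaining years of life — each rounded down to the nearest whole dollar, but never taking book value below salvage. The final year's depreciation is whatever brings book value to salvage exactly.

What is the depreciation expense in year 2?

Depreciable base = $84,108 − $5,700 = $78,408.
Year 1: DB = ⌊$84,108 × 150%/4⌋ = $31,540; SL = ⌊$78,408/4⌋ = $19,602 → take DB $31,540. Book value $52,568.
Year 2: DB = ⌊$52,568 × 150%/4⌋ = $19,713; SL = ⌊$46,868/3⌋ = $15,622 → take DB $19,713. Book value $32,855.

$19,713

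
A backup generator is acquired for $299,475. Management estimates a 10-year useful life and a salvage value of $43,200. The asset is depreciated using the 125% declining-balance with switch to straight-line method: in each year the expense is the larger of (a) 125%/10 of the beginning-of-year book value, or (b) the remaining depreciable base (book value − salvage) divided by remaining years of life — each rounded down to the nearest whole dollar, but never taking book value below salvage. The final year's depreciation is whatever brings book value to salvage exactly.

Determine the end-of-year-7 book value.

Depreciable base = $299,475 − $43,200 = $256,275.
Year 1: DB = ⌊$299,475 × 125%/10⌋ = $37,434; SL = ⌊$256,275/10⌋ = $25,627 → take DB $37,434. Book value $262,041.
Year 2: DB = ⌊$262,041 × 125%/10⌋ = $32,755; SL = ⌊$218,841/9⌋ = $24,315 → take DB $32,755. Book value $229,286.
Year 3: DB = ⌊$229,286 × 125%/10⌋ = $28,660; SL = ⌊$186,086/8⌋ = $23,260 → take DB $28,660. Book value $200,626.
Year 4: DB = ⌊$200,626 × 125%/10⌋ = $25,078; SL = ⌊$157,426/7⌋ = $22,489 → take DB $25,078. Book value $175,548.
Year 5: DB = ⌊$175,548 × 125%/10⌋ = $21,943; SL = ⌊$132,348/6⌋ = $22,058 → take SL $22,058. Book value $153,490.
Year 6: DB = ⌊$153,490 × 125%/10⌋ = $19,186; SL = ⌊$110,290/5⌋ = $22,058 → take SL $22,058. Book value $131,432.
Year 7: DB = ⌊$131,432 × 125%/10⌋ = $16,429; SL = ⌊$88,232/4⌋ = $22,058 → take SL $22,058. Book value $109,374.

$109,374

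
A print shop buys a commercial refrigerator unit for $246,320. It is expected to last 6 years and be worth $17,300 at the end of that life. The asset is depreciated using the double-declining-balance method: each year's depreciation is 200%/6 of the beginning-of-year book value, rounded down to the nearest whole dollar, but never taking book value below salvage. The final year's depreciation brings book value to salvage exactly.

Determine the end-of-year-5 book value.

Depreciable base = $246,320 − $17,300 = $229,020.
Year 1: ⌊$246,320 × 200%/6⌋ = $82,106. Book value $164,214.
Year 2: ⌊$164,214 × 200%/6⌋ = $54,738. Book value $109,476.
Year 3: ⌊$109,476 × 200%/6⌋ = $36,492. Book value $72,984.
Year 4: ⌊$72,984 × 200%/6⌋ = $24,328. Book value $48,656.
Year 5: ⌊$48,656 × 200%/6⌋ = $16,218. Book value $32,438.

$32,438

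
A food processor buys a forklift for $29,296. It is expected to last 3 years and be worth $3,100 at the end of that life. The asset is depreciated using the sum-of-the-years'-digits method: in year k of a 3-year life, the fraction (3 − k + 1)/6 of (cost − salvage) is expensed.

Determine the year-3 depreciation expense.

Depreciable base = $29,296 − $3,100 = $26,196.
Sum of the years' digits = 3+2+1 = 6.
Year 1: $26,196 × 3/6 = $13,098. Book value $16,198.
Year 2: $26,196 × 2/6 = $8,732. Book value $7,466.
Year 3: $26,196 × 1/6 = $4,366. Book value $3,100.

$4,366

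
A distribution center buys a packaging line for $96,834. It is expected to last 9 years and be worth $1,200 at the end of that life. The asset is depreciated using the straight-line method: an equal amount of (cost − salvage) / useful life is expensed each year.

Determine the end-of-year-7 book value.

Depreciable base = $96,834 − $1,200 = $95,634.
Annual expense = $95,634 / 9 = $10,626.
End of year 1: book value $86,208.
End of year 2: book value $75,582.
End of year 3: book value $64,956.
End of year 4: book value $54,330.
End of year 5: book value $43,704.
End of year 6: book value $33,078.
End of year 7: book value $22,452.

$22,452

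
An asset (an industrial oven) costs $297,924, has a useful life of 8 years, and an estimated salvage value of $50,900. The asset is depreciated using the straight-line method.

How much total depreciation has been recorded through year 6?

$185,268

Depreciable base = $297,924 − $50,900 = $247,024.
Annual expense = $247,024 / 8 = $30,878.
End of year 1: book value $267,046.
End of year 2: book value $236,168.
End of year 3: book value $205,290.
End of year 4: book value $174,412.
End of year 5: book value $143,534.
End of year 6: book value $112,656.
Accumulated through year 6 = $297,924 − $112,656 = $185,268.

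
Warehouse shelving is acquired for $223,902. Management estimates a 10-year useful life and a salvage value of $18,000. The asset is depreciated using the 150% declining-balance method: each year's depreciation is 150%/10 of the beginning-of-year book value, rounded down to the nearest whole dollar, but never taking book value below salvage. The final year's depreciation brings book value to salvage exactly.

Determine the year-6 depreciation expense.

$14,902

Depreciable base = $223,902 − $18,000 = $205,902.
Year 1: ⌊$223,902 × 150%/10⌋ = $33,585. Book value $190,317.
Year 2: ⌊$190,317 × 150%/10⌋ = $28,547. Book value $161,770.
Year 3: ⌊$161,770 × 150%/10⌋ = $24,265. Book value $137,505.
Year 4: ⌊$137,505 × 150%/10⌋ = $20,625. Book value $116,880.
Year 5: ⌊$116,880 × 150%/10⌋ = $17,532. Book value $99,348.
Year 6: ⌊$99,348 × 150%/10⌋ = $14,902. Book value $84,446.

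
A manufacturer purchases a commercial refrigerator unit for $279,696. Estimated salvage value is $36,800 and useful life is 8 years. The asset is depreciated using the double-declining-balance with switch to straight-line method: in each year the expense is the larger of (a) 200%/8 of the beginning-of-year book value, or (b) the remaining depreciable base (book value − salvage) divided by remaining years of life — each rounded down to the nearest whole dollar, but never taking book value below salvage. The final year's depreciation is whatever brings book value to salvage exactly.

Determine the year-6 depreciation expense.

$16,593

Depreciable base = $279,696 − $36,800 = $242,896.
Year 1: DB = ⌊$279,696 × 200%/8⌋ = $69,924; SL = ⌊$242,896/8⌋ = $30,362 → take DB $69,924. Book value $209,772.
Year 2: DB = ⌊$209,772 × 200%/8⌋ = $52,443; SL = ⌊$172,972/7⌋ = $24,710 → take DB $52,443. Book value $157,329.
Year 3: DB = ⌊$157,329 × 200%/8⌋ = $39,332; SL = ⌊$120,529/6⌋ = $20,088 → take DB $39,332. Book value $117,997.
Year 4: DB = ⌊$117,997 × 200%/8⌋ = $29,499; SL = ⌊$81,197/5⌋ = $16,239 → take DB $29,499. Book value $88,498.
Year 5: DB = ⌊$88,498 × 200%/8⌋ = $22,124; SL = ⌊$51,698/4⌋ = $12,924 → take DB $22,124. Book value $66,374.
Year 6: DB = ⌊$66,374 × 200%/8⌋ = $16,593; SL = ⌊$29,574/3⌋ = $9,858 → take DB $16,593. Book value $49,781.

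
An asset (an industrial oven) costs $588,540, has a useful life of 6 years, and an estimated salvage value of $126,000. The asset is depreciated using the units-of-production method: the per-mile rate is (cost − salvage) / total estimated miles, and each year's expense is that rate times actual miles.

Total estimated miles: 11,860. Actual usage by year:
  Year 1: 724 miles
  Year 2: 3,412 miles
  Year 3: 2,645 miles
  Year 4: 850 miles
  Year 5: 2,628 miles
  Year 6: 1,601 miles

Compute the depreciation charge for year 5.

$102,492

Depreciable base = $588,540 − $126,000 = $462,540.
Rate = $462,540 / 11,860 miles = $39 per mile.
Year 1: 724 × $39 = $28,236. Book value $560,304.
Year 2: 3,412 × $39 = $133,068. Book value $427,236.
Year 3: 2,645 × $39 = $103,155. Book value $324,081.
Year 4: 850 × $39 = $33,150. Book value $290,931.
Year 5: 2,628 × $39 = $102,492. Book value $188,439.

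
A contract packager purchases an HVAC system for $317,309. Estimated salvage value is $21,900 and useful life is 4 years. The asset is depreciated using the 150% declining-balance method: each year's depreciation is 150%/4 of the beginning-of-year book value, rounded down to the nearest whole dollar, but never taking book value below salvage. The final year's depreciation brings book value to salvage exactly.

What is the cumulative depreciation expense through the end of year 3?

$239,840

Depreciable base = $317,309 − $21,900 = $295,409.
Year 1: ⌊$317,309 × 150%/4⌋ = $118,990. Book value $198,319.
Year 2: ⌊$198,319 × 150%/4⌋ = $74,369. Book value $123,950.
Year 3: ⌊$123,950 × 150%/4⌋ = $46,481. Book value $77,469.
Accumulated through year 3 = $317,309 − $77,469 = $239,840.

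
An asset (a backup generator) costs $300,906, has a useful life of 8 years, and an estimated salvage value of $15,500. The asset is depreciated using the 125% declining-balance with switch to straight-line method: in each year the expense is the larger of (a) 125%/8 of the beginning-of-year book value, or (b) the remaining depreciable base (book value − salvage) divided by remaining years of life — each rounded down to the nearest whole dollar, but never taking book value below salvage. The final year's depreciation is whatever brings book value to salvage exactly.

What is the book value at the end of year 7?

Depreciable base = $300,906 − $15,500 = $285,406.
Year 1: DB = ⌊$300,906 × 125%/8⌋ = $47,016; SL = ⌊$285,406/8⌋ = $35,675 → take DB $47,016. Book value $253,890.
Year 2: DB = ⌊$253,890 × 125%/8⌋ = $39,670; SL = ⌊$238,390/7⌋ = $34,055 → take DB $39,670. Book value $214,220.
Year 3: DB = ⌊$214,220 × 125%/8⌋ = $33,471; SL = ⌊$198,720/6⌋ = $33,120 → take DB $33,471. Book value $180,749.
Year 4: DB = ⌊$180,749 × 125%/8⌋ = $28,242; SL = ⌊$165,249/5⌋ = $33,049 → take SL $33,049. Book value $147,700.
Year 5: DB = ⌊$147,700 × 125%/8⌋ = $23,078; SL = ⌊$132,200/4⌋ = $33,050 → take SL $33,050. Book value $114,650.
Year 6: DB = ⌊$114,650 × 125%/8⌋ = $17,914; SL = ⌊$99,150/3⌋ = $33,050 → take SL $33,050. Book value $81,600.
Year 7: DB = ⌊$81,600 × 125%/8⌋ = $12,750; SL = ⌊$66,100/2⌋ = $33,050 → take SL $33,050. Book value $48,550.

$48,550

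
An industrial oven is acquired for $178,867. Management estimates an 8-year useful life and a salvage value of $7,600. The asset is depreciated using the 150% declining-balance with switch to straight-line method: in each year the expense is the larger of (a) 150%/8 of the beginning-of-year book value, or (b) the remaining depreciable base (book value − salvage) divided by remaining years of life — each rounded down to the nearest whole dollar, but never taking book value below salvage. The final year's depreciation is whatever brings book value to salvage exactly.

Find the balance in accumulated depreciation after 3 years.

$82,926

Depreciable base = $178,867 − $7,600 = $171,267.
Year 1: DB = ⌊$178,867 × 150%/8⌋ = $33,537; SL = ⌊$171,267/8⌋ = $21,408 → take DB $33,537. Book value $145,330.
Year 2: DB = ⌊$145,330 × 150%/8⌋ = $27,249; SL = ⌊$137,730/7⌋ = $19,675 → take DB $27,249. Book value $118,081.
Year 3: DB = ⌊$118,081 × 150%/8⌋ = $22,140; SL = ⌊$110,481/6⌋ = $18,413 → take DB $22,140. Book value $95,941.
Accumulated through year 3 = $178,867 − $95,941 = $82,926.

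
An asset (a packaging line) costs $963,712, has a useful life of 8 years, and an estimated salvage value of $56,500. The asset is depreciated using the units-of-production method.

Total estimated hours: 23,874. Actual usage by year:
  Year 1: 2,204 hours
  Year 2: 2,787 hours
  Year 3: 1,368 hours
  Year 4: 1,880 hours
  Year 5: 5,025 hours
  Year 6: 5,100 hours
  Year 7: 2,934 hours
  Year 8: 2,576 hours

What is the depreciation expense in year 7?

$111,492

Depreciable base = $963,712 − $56,500 = $907,212.
Rate = $907,212 / 23,874 hours = $38 per hour.
Year 1: 2,204 × $38 = $83,752. Book value $879,960.
Year 2: 2,787 × $38 = $105,906. Book value $774,054.
Year 3: 1,368 × $38 = $51,984. Book value $722,070.
Year 4: 1,880 × $38 = $71,440. Book value $650,630.
Year 5: 5,025 × $38 = $190,950. Book value $459,680.
Year 6: 5,100 × $38 = $193,800. Book value $265,880.
Year 7: 2,934 × $38 = $111,492. Book value $154,388.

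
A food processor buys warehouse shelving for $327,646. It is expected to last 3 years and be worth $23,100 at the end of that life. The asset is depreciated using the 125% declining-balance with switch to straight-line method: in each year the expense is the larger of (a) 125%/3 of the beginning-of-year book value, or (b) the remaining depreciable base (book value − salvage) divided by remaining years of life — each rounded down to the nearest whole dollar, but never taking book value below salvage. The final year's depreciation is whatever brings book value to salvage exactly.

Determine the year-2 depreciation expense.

$84,013

Depreciable base = $327,646 − $23,100 = $304,546.
Year 1: DB = ⌊$327,646 × 125%/3⌋ = $136,519; SL = ⌊$304,546/3⌋ = $101,515 → take DB $136,519. Book value $191,127.
Year 2: DB = ⌊$191,127 × 125%/3⌋ = $79,636; SL = ⌊$168,027/2⌋ = $84,013 → take SL $84,013. Book value $107,114.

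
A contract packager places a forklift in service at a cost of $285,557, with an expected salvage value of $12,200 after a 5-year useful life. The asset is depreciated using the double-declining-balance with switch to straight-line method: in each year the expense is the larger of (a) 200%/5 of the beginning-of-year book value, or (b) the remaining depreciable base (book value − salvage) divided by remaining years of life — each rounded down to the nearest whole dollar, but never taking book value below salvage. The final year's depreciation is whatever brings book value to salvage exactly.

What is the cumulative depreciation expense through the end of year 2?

$182,756

Depreciable base = $285,557 − $12,200 = $273,357.
Year 1: DB = ⌊$285,557 × 200%/5⌋ = $114,222; SL = ⌊$273,357/5⌋ = $54,671 → take DB $114,222. Book value $171,335.
Year 2: DB = ⌊$171,335 × 200%/5⌋ = $68,534; SL = ⌊$159,135/4⌋ = $39,783 → take DB $68,534. Book value $102,801.
Accumulated through year 2 = $285,557 − $102,801 = $182,756.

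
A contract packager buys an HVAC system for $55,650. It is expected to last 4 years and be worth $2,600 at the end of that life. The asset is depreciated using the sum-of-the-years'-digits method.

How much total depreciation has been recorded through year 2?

Depreciable base = $55,650 − $2,600 = $53,050.
Sum of the years' digits = 4+3+2+1 = 10.
Year 1: $53,050 × 4/10 = $21,220. Book value $34,430.
Year 2: $53,050 × 3/10 = $15,915. Book value $18,515.
Accumulated through year 2 = $55,650 − $18,515 = $37,135.

$37,135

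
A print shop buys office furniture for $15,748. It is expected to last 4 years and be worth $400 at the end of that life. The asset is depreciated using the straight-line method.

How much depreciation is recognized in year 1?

Depreciable base = $15,748 − $400 = $15,348.
Annual expense = $15,348 / 4 = $3,837.

$3,837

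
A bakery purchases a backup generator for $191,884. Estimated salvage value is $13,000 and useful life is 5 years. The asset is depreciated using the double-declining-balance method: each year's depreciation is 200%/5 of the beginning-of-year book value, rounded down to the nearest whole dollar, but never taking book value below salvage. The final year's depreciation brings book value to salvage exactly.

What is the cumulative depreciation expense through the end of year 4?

$167,015

Depreciable base = $191,884 − $13,000 = $178,884.
Year 1: ⌊$191,884 × 200%/5⌋ = $76,753. Book value $115,131.
Year 2: ⌊$115,131 × 200%/5⌋ = $46,052. Book value $69,079.
Year 3: ⌊$69,079 × 200%/5⌋ = $27,631. Book value $41,448.
Year 4: ⌊$41,448 × 200%/5⌋ = $16,579. Book value $24,869.
Accumulated through year 4 = $191,884 − $24,869 = $167,015.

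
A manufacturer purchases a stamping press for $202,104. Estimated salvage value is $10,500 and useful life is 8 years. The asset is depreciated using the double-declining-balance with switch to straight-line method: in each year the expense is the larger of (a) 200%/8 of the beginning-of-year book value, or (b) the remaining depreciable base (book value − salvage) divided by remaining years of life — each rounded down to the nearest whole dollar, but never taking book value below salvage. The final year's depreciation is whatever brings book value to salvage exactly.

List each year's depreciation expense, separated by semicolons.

$50,526; $37,894; $28,421; $21,315; $15,987; $12,487; $12,487; $12,487

Depreciable base = $202,104 − $10,500 = $191,604.
Year 1: DB = ⌊$202,104 × 200%/8⌋ = $50,526; SL = ⌊$191,604/8⌋ = $23,950 → take DB $50,526. Book value $151,578.
Year 2: DB = ⌊$151,578 × 200%/8⌋ = $37,894; SL = ⌊$141,078/7⌋ = $20,154 → take DB $37,894. Book value $113,684.
Year 3: DB = ⌊$113,684 × 200%/8⌋ = $28,421; SL = ⌊$103,184/6⌋ = $17,197 → take DB $28,421. Book value $85,263.
Year 4: DB = ⌊$85,263 × 200%/8⌋ = $21,315; SL = ⌊$74,763/5⌋ = $14,952 → take DB $21,315. Book value $63,948.
Year 5: DB = ⌊$63,948 × 200%/8⌋ = $15,987; SL = ⌊$53,448/4⌋ = $13,362 → take DB $15,987. Book value $47,961.
Year 6: DB = ⌊$47,961 × 200%/8⌋ = $11,990; SL = ⌊$37,461/3⌋ = $12,487 → take SL $12,487. Book value $35,474.
Year 7: DB = ⌊$35,474 × 200%/8⌋ = $8,868; SL = ⌊$24,974/2⌋ = $12,487 → take SL $12,487. Book value $22,987.
Year 8 (final): $22,987 − $10,500 = $12,487. Book value $10,500.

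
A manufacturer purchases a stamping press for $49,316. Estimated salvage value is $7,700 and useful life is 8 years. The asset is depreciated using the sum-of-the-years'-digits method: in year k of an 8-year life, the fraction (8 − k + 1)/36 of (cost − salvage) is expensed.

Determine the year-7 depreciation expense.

Depreciable base = $49,316 − $7,700 = $41,616.
Sum of the years' digits = 8+7+6+5+4+3+2+1 = 36.
Year 1: $41,616 × 8/36 = $9,248. Book value $40,068.
Year 2: $41,616 × 7/36 = $8,092. Book value $31,976.
Year 3: $41,616 × 6/36 = $6,936. Book value $25,040.
Year 4: $41,616 × 5/36 = $5,780. Book value $19,260.
Year 5: $41,616 × 4/36 = $4,624. Book value $14,636.
Year 6: $41,616 × 3/36 = $3,468. Book value $11,168.
Year 7: $41,616 × 2/36 = $2,312. Book value $8,856.

$2,312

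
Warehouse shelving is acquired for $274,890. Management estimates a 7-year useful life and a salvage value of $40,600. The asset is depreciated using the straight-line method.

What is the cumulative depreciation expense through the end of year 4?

$133,880

Depreciable base = $274,890 − $40,600 = $234,290.
Annual expense = $234,290 / 7 = $33,470.
End of year 1: book value $241,420.
End of year 2: book value $207,950.
End of year 3: book value $174,480.
End of year 4: book value $141,010.
Accumulated through year 4 = $274,890 − $141,010 = $133,880.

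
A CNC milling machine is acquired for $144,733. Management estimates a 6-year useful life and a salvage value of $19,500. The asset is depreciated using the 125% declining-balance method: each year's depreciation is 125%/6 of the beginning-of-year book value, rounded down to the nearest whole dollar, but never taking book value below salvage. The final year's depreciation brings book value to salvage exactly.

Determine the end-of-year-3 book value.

$71,813

Depreciable base = $144,733 − $19,500 = $125,233.
Year 1: ⌊$144,733 × 125%/6⌋ = $30,152. Book value $114,581.
Year 2: ⌊$114,581 × 125%/6⌋ = $23,871. Book value $90,710.
Year 3: ⌊$90,710 × 125%/6⌋ = $18,897. Book value $71,813.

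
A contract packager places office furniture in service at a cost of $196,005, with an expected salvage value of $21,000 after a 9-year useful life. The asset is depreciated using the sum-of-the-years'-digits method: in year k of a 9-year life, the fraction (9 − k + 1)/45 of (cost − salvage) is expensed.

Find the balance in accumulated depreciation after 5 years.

$136,115

Depreciable base = $196,005 − $21,000 = $175,005.
Sum of the years' digits = 9+8+7+6+5+4+3+2+1 = 45.
Year 1: $175,005 × 9/45 = $35,001. Book value $161,004.
Year 2: $175,005 × 8/45 = $31,112. Book value $129,892.
Year 3: $175,005 × 7/45 = $27,223. Book value $102,669.
Year 4: $175,005 × 6/45 = $23,334. Book value $79,335.
Year 5: $175,005 × 5/45 = $19,445. Book value $59,890.
Accumulated through year 5 = $196,005 − $59,890 = $136,115.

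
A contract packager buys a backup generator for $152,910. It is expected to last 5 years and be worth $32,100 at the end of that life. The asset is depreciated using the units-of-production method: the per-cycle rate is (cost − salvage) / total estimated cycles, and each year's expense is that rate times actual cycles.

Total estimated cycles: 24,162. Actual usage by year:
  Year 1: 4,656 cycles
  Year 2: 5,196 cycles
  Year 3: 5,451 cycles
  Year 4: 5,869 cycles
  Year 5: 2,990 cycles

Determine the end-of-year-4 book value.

Depreciable base = $152,910 − $32,100 = $120,810.
Rate = $120,810 / 24,162 cycles = $5 per cycle.
Year 1: 4,656 × $5 = $23,280. Book value $129,630.
Year 2: 5,196 × $5 = $25,980. Book value $103,650.
Year 3: 5,451 × $5 = $27,255. Book value $76,395.
Year 4: 5,869 × $5 = $29,345. Book value $47,050.

$47,050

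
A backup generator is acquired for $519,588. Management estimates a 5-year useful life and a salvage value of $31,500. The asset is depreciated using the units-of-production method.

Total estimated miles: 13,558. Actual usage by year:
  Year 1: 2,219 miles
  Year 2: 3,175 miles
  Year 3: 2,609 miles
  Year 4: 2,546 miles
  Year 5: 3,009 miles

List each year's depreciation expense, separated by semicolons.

$79,884; $114,300; $93,924; $91,656; $108,324

Depreciable base = $519,588 − $31,500 = $488,088.
Rate = $488,088 / 13,558 miles = $36 per mile.
Year 1: 2,219 × $36 = $79,884. Book value $439,704.
Year 2: 3,175 × $36 = $114,300. Book value $325,404.
Year 3: 2,609 × $36 = $93,924. Book value $231,480.
Year 4: 2,546 × $36 = $91,656. Book value $139,824.
Year 5: 3,009 × $36 = $108,324. Book value $31,500.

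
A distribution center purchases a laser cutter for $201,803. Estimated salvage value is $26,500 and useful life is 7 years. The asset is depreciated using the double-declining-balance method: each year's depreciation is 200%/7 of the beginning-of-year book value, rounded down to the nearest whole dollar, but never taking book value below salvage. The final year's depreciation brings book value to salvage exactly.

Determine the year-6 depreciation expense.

$10,720

Depreciable base = $201,803 − $26,500 = $175,303.
Year 1: ⌊$201,803 × 200%/7⌋ = $57,658. Book value $144,145.
Year 2: ⌊$144,145 × 200%/7⌋ = $41,184. Book value $102,961.
Year 3: ⌊$102,961 × 200%/7⌋ = $29,417. Book value $73,544.
Year 4: ⌊$73,544 × 200%/7⌋ = $21,012. Book value $52,532.
Year 5: ⌊$52,532 × 200%/7⌋ = $15,009. Book value $37,523.
Year 6: ⌊$37,523 × 200%/7⌋ = $10,720. Book value $26,803.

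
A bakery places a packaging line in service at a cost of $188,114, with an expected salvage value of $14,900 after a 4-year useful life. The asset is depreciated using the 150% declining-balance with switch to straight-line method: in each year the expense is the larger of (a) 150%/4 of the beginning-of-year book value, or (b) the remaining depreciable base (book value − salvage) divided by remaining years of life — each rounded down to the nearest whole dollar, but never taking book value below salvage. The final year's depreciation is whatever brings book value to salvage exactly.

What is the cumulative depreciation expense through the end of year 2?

$114,631

Depreciable base = $188,114 − $14,900 = $173,214.
Year 1: DB = ⌊$188,114 × 150%/4⌋ = $70,542; SL = ⌊$173,214/4⌋ = $43,303 → take DB $70,542. Book value $117,572.
Year 2: DB = ⌊$117,572 × 150%/4⌋ = $44,089; SL = ⌊$102,672/3⌋ = $34,224 → take DB $44,089. Book value $73,483.
Accumulated through year 2 = $188,114 − $73,483 = $114,631.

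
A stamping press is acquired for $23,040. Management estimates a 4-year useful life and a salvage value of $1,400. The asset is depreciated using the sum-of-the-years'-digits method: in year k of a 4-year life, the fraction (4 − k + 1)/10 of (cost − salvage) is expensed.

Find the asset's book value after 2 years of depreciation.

$7,892

Depreciable base = $23,040 − $1,400 = $21,640.
Sum of the years' digits = 4+3+2+1 = 10.
Year 1: $21,640 × 4/10 = $8,656. Book value $14,384.
Year 2: $21,640 × 3/10 = $6,492. Book value $7,892.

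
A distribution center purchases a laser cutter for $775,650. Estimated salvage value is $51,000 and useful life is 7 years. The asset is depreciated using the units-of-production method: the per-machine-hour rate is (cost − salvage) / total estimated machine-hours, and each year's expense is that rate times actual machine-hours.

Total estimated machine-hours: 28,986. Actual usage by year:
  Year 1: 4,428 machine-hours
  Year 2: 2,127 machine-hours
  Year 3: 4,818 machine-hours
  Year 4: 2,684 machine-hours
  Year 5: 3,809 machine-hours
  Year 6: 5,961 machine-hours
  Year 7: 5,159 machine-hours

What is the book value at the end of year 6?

$179,975

Depreciable base = $775,650 − $51,000 = $724,650.
Rate = $724,650 / 28,986 machine-hours = $25 per machine-hour.
Year 1: 4,428 × $25 = $110,700. Book value $664,950.
Year 2: 2,127 × $25 = $53,175. Book value $611,775.
Year 3: 4,818 × $25 = $120,450. Book value $491,325.
Year 4: 2,684 × $25 = $67,100. Book value $424,225.
Year 5: 3,809 × $25 = $95,225. Book value $329,000.
Year 6: 5,961 × $25 = $149,025. Book value $179,975.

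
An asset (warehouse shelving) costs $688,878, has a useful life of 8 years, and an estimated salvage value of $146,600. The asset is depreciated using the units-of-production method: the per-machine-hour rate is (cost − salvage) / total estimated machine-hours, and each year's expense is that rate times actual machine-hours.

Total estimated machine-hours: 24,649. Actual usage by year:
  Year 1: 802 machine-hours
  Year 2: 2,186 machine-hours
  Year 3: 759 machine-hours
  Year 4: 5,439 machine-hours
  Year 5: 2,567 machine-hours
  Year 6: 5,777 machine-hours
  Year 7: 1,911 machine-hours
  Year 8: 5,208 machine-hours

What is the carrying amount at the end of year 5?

$430,312

Depreciable base = $688,878 − $146,600 = $542,278.
Rate = $542,278 / 24,649 machine-hours = $22 per machine-hour.
Year 1: 802 × $22 = $17,644. Book value $671,234.
Year 2: 2,186 × $22 = $48,092. Book value $623,142.
Year 3: 759 × $22 = $16,698. Book value $606,444.
Year 4: 5,439 × $22 = $119,658. Book value $486,786.
Year 5: 2,567 × $22 = $56,474. Book value $430,312.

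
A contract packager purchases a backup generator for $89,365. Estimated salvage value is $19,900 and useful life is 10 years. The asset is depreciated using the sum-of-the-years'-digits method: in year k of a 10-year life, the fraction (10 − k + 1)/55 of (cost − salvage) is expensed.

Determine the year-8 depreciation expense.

Depreciable base = $89,365 − $19,900 = $69,465.
Sum of the years' digits = 10+9+8+7+6+5+4+3+2+1 = 55.
Year 1: $69,465 × 10/55 = $12,630. Book value $76,735.
Year 2: $69,465 × 9/55 = $11,367. Book value $65,368.
Year 3: $69,465 × 8/55 = $10,104. Book value $55,264.
Year 4: $69,465 × 7/55 = $8,841. Book value $46,423.
Year 5: $69,465 × 6/55 = $7,578. Book value $38,845.
Year 6: $69,465 × 5/55 = $6,315. Book value $32,530.
Year 7: $69,465 × 4/55 = $5,052. Book value $27,478.
Year 8: $69,465 × 3/55 = $3,789. Book value $23,689.

$3,789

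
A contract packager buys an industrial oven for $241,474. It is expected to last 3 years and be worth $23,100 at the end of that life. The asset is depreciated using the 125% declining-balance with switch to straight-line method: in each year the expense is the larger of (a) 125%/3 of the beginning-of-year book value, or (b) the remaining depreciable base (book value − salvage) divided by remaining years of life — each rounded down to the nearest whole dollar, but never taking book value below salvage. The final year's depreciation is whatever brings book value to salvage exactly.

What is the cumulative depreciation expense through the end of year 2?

Depreciable base = $241,474 − $23,100 = $218,374.
Year 1: DB = ⌊$241,474 × 125%/3⌋ = $100,614; SL = ⌊$218,374/3⌋ = $72,791 → take DB $100,614. Book value $140,860.
Year 2: DB = ⌊$140,860 × 125%/3⌋ = $58,691; SL = ⌊$117,760/2⌋ = $58,880 → take SL $58,880. Book value $81,980.
Accumulated through year 2 = $241,474 − $81,980 = $159,494.

$159,494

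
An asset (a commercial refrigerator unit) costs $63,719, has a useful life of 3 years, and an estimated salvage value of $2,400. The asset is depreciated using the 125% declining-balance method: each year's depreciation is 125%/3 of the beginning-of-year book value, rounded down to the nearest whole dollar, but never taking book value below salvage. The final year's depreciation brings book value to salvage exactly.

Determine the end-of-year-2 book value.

Depreciable base = $63,719 − $2,400 = $61,319.
Year 1: ⌊$63,719 × 125%/3⌋ = $26,549. Book value $37,170.
Year 2: ⌊$37,170 × 125%/3⌋ = $15,487. Book value $21,683.

$21,683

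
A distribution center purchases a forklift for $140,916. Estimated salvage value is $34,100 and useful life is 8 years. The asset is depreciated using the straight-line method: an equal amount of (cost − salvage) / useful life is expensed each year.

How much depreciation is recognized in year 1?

Depreciable base = $140,916 − $34,100 = $106,816.
Annual expense = $106,816 / 8 = $13,352.

$13,352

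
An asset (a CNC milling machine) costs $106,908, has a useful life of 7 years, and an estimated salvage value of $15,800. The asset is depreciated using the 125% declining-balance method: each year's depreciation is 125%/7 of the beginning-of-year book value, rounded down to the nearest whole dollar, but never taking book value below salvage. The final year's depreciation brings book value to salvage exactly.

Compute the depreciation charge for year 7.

$17,044

Depreciable base = $106,908 − $15,800 = $91,108.
Year 1: ⌊$106,908 × 125%/7⌋ = $19,090. Book value $87,818.
Year 2: ⌊$87,818 × 125%/7⌋ = $15,681. Book value $72,137.
Year 3: ⌊$72,137 × 125%/7⌋ = $12,881. Book value $59,256.
Year 4: ⌊$59,256 × 125%/7⌋ = $10,581. Book value $48,675.
Year 5: ⌊$48,675 × 125%/7⌋ = $8,691. Book value $39,984.
Year 6: ⌊$39,984 × 125%/7⌋ = $7,140. Book value $32,844.
Year 7 (final): $32,844 − $15,800 = $17,044. Book value $15,800.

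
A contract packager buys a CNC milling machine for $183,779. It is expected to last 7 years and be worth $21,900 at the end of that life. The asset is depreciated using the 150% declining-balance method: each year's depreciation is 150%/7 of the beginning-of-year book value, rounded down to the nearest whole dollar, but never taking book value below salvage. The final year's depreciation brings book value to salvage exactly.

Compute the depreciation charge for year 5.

Depreciable base = $183,779 − $21,900 = $161,879.
Year 1: ⌊$183,779 × 150%/7⌋ = $39,381. Book value $144,398.
Year 2: ⌊$144,398 × 150%/7⌋ = $30,942. Book value $113,456.
Year 3: ⌊$113,456 × 150%/7⌋ = $24,312. Book value $89,144.
Year 4: ⌊$89,144 × 150%/7⌋ = $19,102. Book value $70,042.
Year 5: ⌊$70,042 × 150%/7⌋ = $15,009. Book value $55,033.

$15,009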